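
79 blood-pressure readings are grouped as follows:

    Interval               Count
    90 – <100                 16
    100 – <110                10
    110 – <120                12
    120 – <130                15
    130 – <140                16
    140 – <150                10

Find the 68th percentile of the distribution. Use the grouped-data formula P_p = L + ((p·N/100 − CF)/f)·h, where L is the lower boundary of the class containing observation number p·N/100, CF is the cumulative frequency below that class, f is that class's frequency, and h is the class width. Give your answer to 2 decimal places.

N = 79; target position k = 68/100 · 79 = 53.72.
Cumulative frequencies: 16, 26, 38, 53, 69, 79.
Observation 53.72 falls in the class 130 – <140.
L = 130, CF = 53, f = 16, h = 10.
P68 = 130 + ((53.72 − 53)/16)·10 = 130 + 0.45 = 130.45.

130.45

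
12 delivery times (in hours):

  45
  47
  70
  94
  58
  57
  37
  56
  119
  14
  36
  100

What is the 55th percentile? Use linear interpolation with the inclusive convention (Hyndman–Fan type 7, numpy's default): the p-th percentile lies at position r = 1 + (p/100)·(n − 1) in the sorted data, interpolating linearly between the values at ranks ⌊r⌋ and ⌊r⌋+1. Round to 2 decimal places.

Sorted: 14, 36, 37, 45, 47, 56, 57, 58, 70, 94, 100, 119.
n = 12.
r = 1 + (55/100)·(12 − 1) = 1 + 6.05 = 7.05.
Rank 7 is 57 and rank 8 is 58.
Interpolate: 57 + 0.05·(58 − 57) = 57 + 0.05·1 = 57.05.

57.05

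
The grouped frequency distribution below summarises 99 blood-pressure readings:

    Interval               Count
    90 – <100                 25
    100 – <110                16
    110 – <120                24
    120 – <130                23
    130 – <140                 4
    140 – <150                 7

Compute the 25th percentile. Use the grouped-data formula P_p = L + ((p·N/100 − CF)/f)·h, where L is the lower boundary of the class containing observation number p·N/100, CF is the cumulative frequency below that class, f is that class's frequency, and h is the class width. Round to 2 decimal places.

N = 99; target position k = 25/100 · 99 = 24.75.
Cumulative frequencies: 25, 41, 65, 88, 92, 99.
Observation 24.75 falls in the class 90 – <100.
L = 90, CF = 0, f = 25, h = 10.
P25 = 90 + ((24.75 − 0)/25)·10 = 90 + 9.9 = 99.9.

99.90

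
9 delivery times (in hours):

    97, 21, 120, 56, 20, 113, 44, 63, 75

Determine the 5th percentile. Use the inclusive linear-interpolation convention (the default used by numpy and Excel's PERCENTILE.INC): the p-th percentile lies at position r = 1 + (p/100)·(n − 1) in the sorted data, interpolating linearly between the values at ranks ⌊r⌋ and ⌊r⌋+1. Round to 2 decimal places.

20.40

Sorted: 20, 21, 44, 56, 63, 75, 97, 113, 120.
n = 9.
r = 1 + (5/100)·(9 − 1) = 1 + 0.4 = 1.4.
Rank 1 is 20 and rank 2 is 21.
Interpolate: 20 + 0.4·(21 − 20) = 20 + 0.4·1 = 20.4.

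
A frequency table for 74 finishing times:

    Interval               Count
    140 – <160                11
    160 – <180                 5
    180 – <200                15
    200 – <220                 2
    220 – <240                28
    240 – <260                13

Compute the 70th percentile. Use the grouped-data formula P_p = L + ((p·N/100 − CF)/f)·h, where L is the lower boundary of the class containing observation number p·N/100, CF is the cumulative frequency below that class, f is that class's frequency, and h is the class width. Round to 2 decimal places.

N = 74; target position k = 70/100 · 74 = 51.8.
Cumulative frequencies: 11, 16, 31, 33, 61, 74.
Observation 51.8 falls in the class 220 – <240.
L = 220, CF = 33, f = 28, h = 20.
P70 = 220 + ((51.8 − 33)/28)·20 = 220 + 13.4286 = 233.429.

233.43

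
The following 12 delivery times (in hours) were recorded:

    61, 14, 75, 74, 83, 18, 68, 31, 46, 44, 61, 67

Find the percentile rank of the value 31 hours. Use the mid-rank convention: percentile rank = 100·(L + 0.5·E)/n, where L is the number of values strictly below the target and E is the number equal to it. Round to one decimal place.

Sorted: 14, 18, 31, 44, 46, 61, 61, 67, 68, 74, 75, 83.
Count below 31: L = 2; count equal: E = 1; n = 12.
Percentile rank = 100·(2 + 0.5·1)/12 = 100·2.5/12 = 20.83.

20.8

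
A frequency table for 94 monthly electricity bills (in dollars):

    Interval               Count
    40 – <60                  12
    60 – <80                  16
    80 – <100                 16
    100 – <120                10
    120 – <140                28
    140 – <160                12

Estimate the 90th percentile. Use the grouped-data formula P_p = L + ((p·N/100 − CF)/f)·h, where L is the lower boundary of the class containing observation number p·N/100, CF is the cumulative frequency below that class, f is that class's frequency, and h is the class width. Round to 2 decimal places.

144.33

N = 94; target position k = 90/100 · 94 = 84.6.
Cumulative frequencies: 12, 28, 44, 54, 82, 94.
Observation 84.6 falls in the class 140 – <160.
L = 140, CF = 82, f = 12, h = 20.
P90 = 140 + ((84.6 − 82)/12)·20 = 140 + 4.33333 = 144.333.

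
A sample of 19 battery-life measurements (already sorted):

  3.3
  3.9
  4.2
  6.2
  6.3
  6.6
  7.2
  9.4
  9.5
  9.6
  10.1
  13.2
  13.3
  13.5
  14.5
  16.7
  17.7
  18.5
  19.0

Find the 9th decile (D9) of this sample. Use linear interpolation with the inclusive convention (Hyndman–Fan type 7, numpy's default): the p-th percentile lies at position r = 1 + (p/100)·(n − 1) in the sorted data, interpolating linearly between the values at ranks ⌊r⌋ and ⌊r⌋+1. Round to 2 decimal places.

17.86

n = 19.
r = 1 + (90/100)·(19 − 1) = 1 + 16.2 = 17.2.
Rank 17 is 17.7 and rank 18 is 18.5.
Interpolate: 17.7 + 0.2·(18.5 − 17.7) = 17.7 + 0.2·0.8 = 17.86.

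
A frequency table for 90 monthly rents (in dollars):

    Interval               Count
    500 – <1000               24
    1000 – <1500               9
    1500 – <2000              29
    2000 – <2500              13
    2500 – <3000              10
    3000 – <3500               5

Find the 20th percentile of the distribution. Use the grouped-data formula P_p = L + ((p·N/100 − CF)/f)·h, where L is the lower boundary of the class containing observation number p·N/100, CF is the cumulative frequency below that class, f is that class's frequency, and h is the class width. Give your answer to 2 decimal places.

875.00

N = 90; target position k = 20/100 · 90 = 18.
Cumulative frequencies: 24, 33, 62, 75, 85, 90.
Observation 18 falls in the class 500 – <1000.
L = 500, CF = 0, f = 24, h = 500.
P20 = 500 + ((18 − 0)/24)·500 = 500 + 375 = 875.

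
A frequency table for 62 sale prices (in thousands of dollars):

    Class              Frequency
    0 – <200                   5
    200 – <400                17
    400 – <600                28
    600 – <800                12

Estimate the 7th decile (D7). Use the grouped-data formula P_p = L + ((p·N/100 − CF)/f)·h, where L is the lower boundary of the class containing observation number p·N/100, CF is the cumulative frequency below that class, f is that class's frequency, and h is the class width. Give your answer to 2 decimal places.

N = 62; target position k = 70/100 · 62 = 43.4.
Cumulative frequencies: 5, 22, 50, 62.
Observation 43.4 falls in the class 400 – <600.
L = 400, CF = 22, f = 28, h = 200.
P70 = 400 + ((43.4 − 22)/28)·200 = 400 + 152.857 = 552.857.

552.86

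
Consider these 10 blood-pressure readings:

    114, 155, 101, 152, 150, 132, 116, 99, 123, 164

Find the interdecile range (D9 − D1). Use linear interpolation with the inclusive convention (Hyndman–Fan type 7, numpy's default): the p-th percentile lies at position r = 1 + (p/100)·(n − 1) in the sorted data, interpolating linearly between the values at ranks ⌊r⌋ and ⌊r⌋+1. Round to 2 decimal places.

55.10

Sorted: 99, 101, 114, 116, 123, 132, 150, 152, 155, 164.
n = 10.
P10: r = 1.9; ranks 1–2 are 99, 101; interpolating gives 100.8.
P90: r = 9.1; ranks 9–10 are 155, 164; interpolating gives 155.9.
Difference: 155.9 − 100.8 = 55.1.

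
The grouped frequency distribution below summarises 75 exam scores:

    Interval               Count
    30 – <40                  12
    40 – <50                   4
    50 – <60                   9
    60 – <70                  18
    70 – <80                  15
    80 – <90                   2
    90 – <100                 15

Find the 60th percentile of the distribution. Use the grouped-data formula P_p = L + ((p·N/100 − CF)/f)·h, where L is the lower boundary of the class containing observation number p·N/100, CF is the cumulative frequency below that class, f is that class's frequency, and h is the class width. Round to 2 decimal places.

N = 75; target position k = 60/100 · 75 = 45.
Cumulative frequencies: 12, 16, 25, 43, 58, 60, 75.
Observation 45 falls in the class 70 – <80.
L = 70, CF = 43, f = 15, h = 10.
P60 = 70 + ((45 − 43)/15)·10 = 70 + 1.33333 = 71.3333.

71.33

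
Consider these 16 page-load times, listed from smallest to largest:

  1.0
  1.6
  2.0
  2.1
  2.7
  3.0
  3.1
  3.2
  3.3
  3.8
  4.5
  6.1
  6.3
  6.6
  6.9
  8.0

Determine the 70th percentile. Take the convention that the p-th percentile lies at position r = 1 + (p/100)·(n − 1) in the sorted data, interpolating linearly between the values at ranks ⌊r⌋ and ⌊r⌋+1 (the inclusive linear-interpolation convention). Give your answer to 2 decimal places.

n = 16.
r = 1 + (70/100)·(16 − 1) = 1 + 10.5 = 11.5.
Rank 11 is 4.5 and rank 12 is 6.1.
Interpolate: 4.5 + 0.5·(6.1 − 4.5) = 4.5 + 0.5·1.6 = 5.3.

5.30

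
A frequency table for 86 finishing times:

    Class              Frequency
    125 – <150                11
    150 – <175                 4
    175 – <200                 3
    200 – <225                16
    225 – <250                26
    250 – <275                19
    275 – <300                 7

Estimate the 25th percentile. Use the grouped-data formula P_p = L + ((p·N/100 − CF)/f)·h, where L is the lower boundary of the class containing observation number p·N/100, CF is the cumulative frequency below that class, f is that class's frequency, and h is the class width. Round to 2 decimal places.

N = 86; target position k = 25/100 · 86 = 21.5.
Cumulative frequencies: 11, 15, 18, 34, 60, 79, 86.
Observation 21.5 falls in the class 200 – <225.
L = 200, CF = 18, f = 16, h = 25.
P25 = 200 + ((21.5 − 18)/16)·25 = 200 + 5.46875 = 205.469.

205.47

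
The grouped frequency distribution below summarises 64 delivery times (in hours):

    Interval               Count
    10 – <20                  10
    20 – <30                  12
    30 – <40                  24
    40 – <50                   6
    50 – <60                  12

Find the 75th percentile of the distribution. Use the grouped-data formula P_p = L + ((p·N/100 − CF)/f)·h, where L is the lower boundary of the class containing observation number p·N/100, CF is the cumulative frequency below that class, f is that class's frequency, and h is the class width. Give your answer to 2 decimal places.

N = 64; target position k = 75/100 · 64 = 48.
Cumulative frequencies: 10, 22, 46, 52, 64.
Observation 48 falls in the class 40 – <50.
L = 40, CF = 46, f = 6, h = 10.
P75 = 40 + ((48 − 46)/6)·10 = 40 + 3.33333 = 43.3333.

43.33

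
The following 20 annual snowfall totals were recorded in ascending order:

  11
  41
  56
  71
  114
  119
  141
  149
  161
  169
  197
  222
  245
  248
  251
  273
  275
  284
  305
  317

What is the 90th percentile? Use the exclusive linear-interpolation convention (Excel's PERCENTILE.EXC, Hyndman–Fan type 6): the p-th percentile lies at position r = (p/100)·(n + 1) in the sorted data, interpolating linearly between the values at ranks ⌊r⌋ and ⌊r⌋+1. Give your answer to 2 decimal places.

n = 20.
r = (90/100)·(20 + 1) = 18.9.
Rank 18 is 284 and rank 19 is 305.
Interpolate: 284 + 0.9·(305 − 284) = 284 + 0.9·21 = 302.9.

302.90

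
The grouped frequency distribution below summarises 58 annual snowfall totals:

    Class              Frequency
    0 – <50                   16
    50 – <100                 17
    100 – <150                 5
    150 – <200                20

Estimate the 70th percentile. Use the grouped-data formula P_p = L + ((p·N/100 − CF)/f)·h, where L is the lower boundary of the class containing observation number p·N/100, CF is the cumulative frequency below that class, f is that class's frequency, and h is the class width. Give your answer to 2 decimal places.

N = 58; target position k = 70/100 · 58 = 40.6.
Cumulative frequencies: 16, 33, 38, 58.
Observation 40.6 falls in the class 150 – <200.
L = 150, CF = 38, f = 20, h = 50.
P70 = 150 + ((40.6 − 38)/20)·50 = 150 + 6.5 = 156.5.

156.50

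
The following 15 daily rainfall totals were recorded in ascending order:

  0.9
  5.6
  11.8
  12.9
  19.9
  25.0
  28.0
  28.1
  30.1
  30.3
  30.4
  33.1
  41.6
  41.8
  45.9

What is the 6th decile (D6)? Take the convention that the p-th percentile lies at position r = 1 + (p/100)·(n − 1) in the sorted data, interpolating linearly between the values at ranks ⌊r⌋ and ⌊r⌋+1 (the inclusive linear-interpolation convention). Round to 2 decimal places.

n = 15.
r = 1 + (60/100)·(15 − 1) = 1 + 8.4 = 9.4.
Rank 9 is 30.1 and rank 10 is 30.3.
Interpolate: 30.1 + 0.4·(30.3 − 30.1) = 30.1 + 0.4·0.2 = 30.18.

30.18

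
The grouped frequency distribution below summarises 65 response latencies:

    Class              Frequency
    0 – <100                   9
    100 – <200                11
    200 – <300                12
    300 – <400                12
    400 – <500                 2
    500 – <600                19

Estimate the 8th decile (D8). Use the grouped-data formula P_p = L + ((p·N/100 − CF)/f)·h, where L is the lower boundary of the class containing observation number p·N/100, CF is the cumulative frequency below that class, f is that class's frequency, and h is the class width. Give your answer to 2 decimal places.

N = 65; target position k = 80/100 · 65 = 52.
Cumulative frequencies: 9, 20, 32, 44, 46, 65.
Observation 52 falls in the class 500 – <600.
L = 500, CF = 46, f = 19, h = 100.
P80 = 500 + ((52 − 46)/19)·100 = 500 + 31.5789 = 531.579.

531.58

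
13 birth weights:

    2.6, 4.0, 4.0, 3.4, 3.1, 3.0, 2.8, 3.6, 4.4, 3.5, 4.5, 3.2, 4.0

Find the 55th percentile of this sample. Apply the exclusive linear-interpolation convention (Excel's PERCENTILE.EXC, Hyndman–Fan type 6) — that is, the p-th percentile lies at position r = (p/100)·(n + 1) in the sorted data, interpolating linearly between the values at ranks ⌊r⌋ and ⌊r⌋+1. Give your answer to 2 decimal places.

3.57

Sorted: 2.6, 2.8, 3.0, 3.1, 3.2, 3.4, 3.5, 3.6, 4.0, 4.0, 4.0, 4.4, 4.5.
n = 13.
r = (55/100)·(13 + 1) = 7.7.
Rank 7 is 3.5 and rank 8 is 3.6.
Interpolate: 3.5 + 0.7·(3.6 − 3.5) = 3.5 + 0.7·0.1 = 3.57.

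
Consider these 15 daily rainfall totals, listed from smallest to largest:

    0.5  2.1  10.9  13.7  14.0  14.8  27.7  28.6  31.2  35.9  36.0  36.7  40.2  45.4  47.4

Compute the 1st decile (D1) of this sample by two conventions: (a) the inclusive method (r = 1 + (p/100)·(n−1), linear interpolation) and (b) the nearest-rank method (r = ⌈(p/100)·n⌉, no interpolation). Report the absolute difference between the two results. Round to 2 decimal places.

3.52

n = 15.
(a) r = 2.4; between ranks 2 (2.1) and 3 (10.9): 5.62.
(b) the nearest-rank method: rank 2 → 2.1.
|5.62 − 2.1| = 3.52.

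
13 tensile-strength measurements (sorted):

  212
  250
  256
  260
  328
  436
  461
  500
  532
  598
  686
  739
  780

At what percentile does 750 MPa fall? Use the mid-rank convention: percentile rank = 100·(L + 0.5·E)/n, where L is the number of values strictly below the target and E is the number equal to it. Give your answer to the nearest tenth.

92.3

Count below 750: L = 12; count equal: E = 0; n = 13.
Percentile rank = 100·(12 + 0.5·0)/13 = 100·12/13 = 92.31.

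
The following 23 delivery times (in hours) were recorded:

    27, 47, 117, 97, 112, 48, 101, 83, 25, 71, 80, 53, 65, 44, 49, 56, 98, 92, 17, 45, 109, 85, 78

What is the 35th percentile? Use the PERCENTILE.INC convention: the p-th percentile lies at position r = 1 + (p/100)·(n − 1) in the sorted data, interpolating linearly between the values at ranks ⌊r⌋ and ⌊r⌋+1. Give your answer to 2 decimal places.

Sorted: 17, 25, 27, 44, 45, 47, 48, 49, 53, 56, 65, 71, 78, 80, 83, 85, 92, 97, 98, 101, 109, 112, 117.
n = 23.
r = 1 + (35/100)·(23 − 1) = 1 + 7.7 = 8.7.
Rank 8 is 49 and rank 9 is 53.
Interpolate: 49 + 0.7·(53 − 49) = 49 + 0.7·4 = 51.8.

51.80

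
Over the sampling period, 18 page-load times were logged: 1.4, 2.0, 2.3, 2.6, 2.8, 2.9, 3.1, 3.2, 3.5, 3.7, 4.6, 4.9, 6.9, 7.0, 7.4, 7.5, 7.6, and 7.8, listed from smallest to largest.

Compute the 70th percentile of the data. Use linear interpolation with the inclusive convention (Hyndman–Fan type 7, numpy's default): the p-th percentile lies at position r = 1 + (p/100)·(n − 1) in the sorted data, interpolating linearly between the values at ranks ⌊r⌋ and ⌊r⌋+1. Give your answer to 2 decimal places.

n = 18.
r = 1 + (70/100)·(18 − 1) = 1 + 11.9 = 12.9.
Rank 12 is 4.9 and rank 13 is 6.9.
Interpolate: 4.9 + 0.9·(6.9 − 4.9) = 4.9 + 0.9·2 = 6.7.

6.70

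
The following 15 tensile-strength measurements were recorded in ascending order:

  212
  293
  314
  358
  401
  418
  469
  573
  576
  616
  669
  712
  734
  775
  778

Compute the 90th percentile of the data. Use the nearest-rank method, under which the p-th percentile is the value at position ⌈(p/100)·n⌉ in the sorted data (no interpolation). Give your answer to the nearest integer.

775

n = 15.
Position = ⌈90/100 · 15⌉ = ⌈13.5⌉ = 14.
The value at rank 14 is 775.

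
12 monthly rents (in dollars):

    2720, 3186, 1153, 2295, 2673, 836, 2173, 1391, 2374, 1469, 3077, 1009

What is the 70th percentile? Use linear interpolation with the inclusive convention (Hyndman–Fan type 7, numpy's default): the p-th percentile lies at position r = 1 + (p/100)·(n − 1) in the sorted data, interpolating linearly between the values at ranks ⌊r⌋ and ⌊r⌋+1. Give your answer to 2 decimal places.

Sorted: 836, 1009, 1153, 1391, 1469, 2173, 2295, 2374, 2673, 2720, 3077, 3186.
n = 12.
r = 1 + (70/100)·(12 − 1) = 1 + 7.7 = 8.7.
Rank 8 is 2374 and rank 9 is 2673.
Interpolate: 2374 + 0.7·(2673 − 2374) = 2374 + 0.7·299 = 2583.3.

2583.30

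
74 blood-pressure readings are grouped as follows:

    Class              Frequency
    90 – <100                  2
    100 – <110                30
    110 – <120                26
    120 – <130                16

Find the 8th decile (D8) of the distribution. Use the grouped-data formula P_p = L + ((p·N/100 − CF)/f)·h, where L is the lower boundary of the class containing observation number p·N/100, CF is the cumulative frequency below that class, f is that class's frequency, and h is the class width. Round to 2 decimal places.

N = 74; target position k = 80/100 · 74 = 59.2.
Cumulative frequencies: 2, 32, 58, 74.
Observation 59.2 falls in the class 120 – <130.
L = 120, CF = 58, f = 16, h = 10.
P80 = 120 + ((59.2 − 58)/16)·10 = 120 + 0.75 = 120.75.

120.75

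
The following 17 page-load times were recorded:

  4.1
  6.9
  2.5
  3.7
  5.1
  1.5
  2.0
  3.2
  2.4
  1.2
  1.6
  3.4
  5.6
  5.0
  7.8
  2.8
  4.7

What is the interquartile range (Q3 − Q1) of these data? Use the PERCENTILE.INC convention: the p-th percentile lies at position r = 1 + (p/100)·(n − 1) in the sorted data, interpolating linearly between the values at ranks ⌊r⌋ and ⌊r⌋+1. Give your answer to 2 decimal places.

2.60

Sorted: 1.2, 1.5, 1.6, 2.0, 2.4, 2.5, 2.8, 3.2, 3.4, 3.7, 4.1, 4.7, 5.0, 5.1, 5.6, 6.9, 7.8.
n = 17.
P25: r = 5 (integer) → 2.4.
P75: r = 13 (integer) → 5.
Difference: 5 − 2.4 = 2.6.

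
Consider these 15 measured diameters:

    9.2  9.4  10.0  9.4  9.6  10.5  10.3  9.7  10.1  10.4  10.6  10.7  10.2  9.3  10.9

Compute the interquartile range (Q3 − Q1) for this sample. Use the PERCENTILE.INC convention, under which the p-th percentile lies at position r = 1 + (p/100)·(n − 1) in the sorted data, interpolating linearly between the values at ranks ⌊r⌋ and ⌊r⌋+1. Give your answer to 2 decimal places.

Sorted: 9.2, 9.3, 9.4, 9.4, 9.6, 9.7, 10.0, 10.1, 10.2, 10.3, 10.4, 10.5, 10.6, 10.7, 10.9.
n = 15.
P25: r = 4.5; ranks 4–5 are 9.4, 9.6; interpolating gives 9.5.
P75: r = 11.5; ranks 11–12 are 10.4, 10.5; interpolating gives 10.45.
Difference: 10.45 − 9.5 = 0.95.

0.95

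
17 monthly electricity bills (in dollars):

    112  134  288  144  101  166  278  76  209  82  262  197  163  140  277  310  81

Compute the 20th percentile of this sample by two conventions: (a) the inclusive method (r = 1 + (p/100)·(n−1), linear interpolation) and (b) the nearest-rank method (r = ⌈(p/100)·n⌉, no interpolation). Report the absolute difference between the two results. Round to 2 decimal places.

2.20

Sorted: 76, 81, 82, 101, 112, 134, 140, 144, 163, 166, 197, 209, 262, 277, 278, 288, 310.
n = 17.
(a) r = 4.2; between ranks 4 (101) and 5 (112): 103.2.
(b) the nearest-rank method: rank 4 → 101.
|103.2 − 101| = 2.2.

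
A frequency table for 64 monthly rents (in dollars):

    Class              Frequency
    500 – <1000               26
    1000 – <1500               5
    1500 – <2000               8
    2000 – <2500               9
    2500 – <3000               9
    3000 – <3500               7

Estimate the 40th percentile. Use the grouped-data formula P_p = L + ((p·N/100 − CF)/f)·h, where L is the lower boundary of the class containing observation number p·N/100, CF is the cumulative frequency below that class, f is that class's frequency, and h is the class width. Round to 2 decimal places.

992.31

N = 64; target position k = 40/100 · 64 = 25.6.
Cumulative frequencies: 26, 31, 39, 48, 57, 64.
Observation 25.6 falls in the class 500 – <1000.
L = 500, CF = 0, f = 26, h = 500.
P40 = 500 + ((25.6 − 0)/26)·500 = 500 + 492.308 = 992.308.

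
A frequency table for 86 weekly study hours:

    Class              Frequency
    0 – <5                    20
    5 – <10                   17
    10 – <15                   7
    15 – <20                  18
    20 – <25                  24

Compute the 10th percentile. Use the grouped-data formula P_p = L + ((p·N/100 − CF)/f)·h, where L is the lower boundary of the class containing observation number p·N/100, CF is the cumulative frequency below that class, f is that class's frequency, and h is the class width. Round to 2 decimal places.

2.15

N = 86; target position k = 10/100 · 86 = 8.6.
Cumulative frequencies: 20, 37, 44, 62, 86.
Observation 8.6 falls in the class 0 – <5.
L = 0, CF = 0, f = 20, h = 5.
P10 = 0 + ((8.6 − 0)/20)·5 = 0 + 2.15 = 2.15.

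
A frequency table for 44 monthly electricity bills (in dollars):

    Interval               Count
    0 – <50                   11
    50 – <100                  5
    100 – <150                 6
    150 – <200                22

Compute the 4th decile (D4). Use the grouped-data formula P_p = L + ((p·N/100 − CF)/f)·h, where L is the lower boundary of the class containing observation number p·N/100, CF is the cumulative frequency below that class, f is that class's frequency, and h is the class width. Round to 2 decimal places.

N = 44; target position k = 40/100 · 44 = 17.6.
Cumulative frequencies: 11, 16, 22, 44.
Observation 17.6 falls in the class 100 – <150.
L = 100, CF = 16, f = 6, h = 50.
P40 = 100 + ((17.6 − 16)/6)·50 = 100 + 13.3333 = 113.333.

113.33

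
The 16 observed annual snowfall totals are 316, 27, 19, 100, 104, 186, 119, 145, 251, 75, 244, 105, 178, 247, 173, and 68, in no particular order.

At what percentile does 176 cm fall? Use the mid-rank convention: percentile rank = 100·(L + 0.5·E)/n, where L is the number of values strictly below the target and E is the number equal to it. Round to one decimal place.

Sorted: 19, 27, 68, 75, 100, 104, 105, 119, 145, 173, 178, 186, 244, 247, 251, 316.
Count below 176: L = 10; count equal: E = 0; n = 16.
Percentile rank = 100·(10 + 0.5·0)/16 = 100·10/16 = 62.5.

62.5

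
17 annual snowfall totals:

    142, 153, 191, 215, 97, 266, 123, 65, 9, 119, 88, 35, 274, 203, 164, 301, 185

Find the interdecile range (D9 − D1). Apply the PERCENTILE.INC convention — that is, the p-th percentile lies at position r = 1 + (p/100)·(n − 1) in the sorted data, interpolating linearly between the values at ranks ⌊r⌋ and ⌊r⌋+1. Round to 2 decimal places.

Sorted: 9, 35, 65, 88, 97, 119, 123, 142, 153, 164, 185, 191, 203, 215, 266, 274, 301.
n = 17.
P10: r = 2.6; ranks 2–3 are 35, 65; interpolating gives 53.
P90: r = 15.4; ranks 15–16 are 266, 274; interpolating gives 269.2.
Difference: 269.2 − 53 = 216.2.

216.20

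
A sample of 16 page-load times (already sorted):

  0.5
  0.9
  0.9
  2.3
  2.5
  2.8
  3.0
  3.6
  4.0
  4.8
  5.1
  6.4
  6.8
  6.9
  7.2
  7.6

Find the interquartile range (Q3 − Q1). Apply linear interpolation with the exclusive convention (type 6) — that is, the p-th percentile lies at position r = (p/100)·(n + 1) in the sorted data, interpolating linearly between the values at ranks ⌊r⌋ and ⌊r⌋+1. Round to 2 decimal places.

n = 16.
P25: r = 4.25; ranks 4–5 are 2.3, 2.5; interpolating gives 2.35.
P75: r = 12.75; ranks 12–13 are 6.4, 6.8; interpolating gives 6.7.
Difference: 6.7 − 2.35 = 4.35.

4.35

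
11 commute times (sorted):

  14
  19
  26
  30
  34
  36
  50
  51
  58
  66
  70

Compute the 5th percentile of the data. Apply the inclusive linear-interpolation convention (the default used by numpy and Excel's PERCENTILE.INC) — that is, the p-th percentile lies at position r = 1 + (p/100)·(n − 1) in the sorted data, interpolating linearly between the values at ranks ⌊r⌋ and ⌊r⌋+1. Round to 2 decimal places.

n = 11.
r = 1 + (5/100)·(11 − 1) = 1 + 0.5 = 1.5.
Rank 1 is 14 and rank 2 is 19.
Interpolate: 14 + 0.5·(19 − 14) = 14 + 0.5·5 = 16.5.

16.50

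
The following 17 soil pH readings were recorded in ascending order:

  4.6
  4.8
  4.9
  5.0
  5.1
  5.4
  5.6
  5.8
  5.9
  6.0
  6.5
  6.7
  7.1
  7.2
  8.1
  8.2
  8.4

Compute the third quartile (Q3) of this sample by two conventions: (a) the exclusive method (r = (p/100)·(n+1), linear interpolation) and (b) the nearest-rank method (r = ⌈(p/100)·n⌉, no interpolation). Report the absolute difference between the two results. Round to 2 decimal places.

n = 17.
(a) r = 13.5; between ranks 13 (7.1) and 14 (7.2): 7.15.
(b) the nearest-rank method: rank 13 → 7.1.
|7.15 − 7.1| = 0.05.

0.05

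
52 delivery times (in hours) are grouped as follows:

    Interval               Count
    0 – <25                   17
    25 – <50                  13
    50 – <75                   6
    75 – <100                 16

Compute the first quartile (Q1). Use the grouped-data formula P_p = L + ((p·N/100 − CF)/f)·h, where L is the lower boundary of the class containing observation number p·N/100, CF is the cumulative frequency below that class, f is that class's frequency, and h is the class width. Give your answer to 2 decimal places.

N = 52; target position k = 25/100 · 52 = 13.
Cumulative frequencies: 17, 30, 36, 52.
Observation 13 falls in the class 0 – <25.
L = 0, CF = 0, f = 17, h = 25.
P25 = 0 + ((13 − 0)/17)·25 = 0 + 19.1176 = 19.1176.

19.12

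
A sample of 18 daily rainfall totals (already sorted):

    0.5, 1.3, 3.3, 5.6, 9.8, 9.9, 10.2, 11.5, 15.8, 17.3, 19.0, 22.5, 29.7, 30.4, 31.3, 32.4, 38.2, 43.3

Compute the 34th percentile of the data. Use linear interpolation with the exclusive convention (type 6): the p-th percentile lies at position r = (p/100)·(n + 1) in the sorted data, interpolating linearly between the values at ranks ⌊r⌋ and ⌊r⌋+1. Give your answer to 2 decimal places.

n = 18.
r = (34/100)·(18 + 1) = 6.46.
Rank 6 is 9.9 and rank 7 is 10.2.
Interpolate: 9.9 + 0.46·(10.2 − 9.9) = 9.9 + 0.46·0.3 = 10.038.

10.04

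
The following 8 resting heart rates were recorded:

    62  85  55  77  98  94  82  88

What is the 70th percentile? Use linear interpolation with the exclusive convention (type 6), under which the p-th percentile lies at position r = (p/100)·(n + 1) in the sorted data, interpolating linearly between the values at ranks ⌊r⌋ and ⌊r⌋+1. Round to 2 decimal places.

89.80

Sorted: 55, 62, 77, 82, 85, 88, 94, 98.
n = 8.
r = (70/100)·(8 + 1) = 6.3.
Rank 6 is 88 and rank 7 is 94.
Interpolate: 88 + 0.3·(94 − 88) = 88 + 0.3·6 = 89.8.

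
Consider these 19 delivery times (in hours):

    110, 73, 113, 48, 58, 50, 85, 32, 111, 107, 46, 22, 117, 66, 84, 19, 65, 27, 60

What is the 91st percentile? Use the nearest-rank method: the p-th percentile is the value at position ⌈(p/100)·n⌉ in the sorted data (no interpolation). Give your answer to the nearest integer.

Sorted: 19, 22, 27, 32, 46, 48, 50, 58, 60, 65, 66, 73, 84, 85, 107, 110, 111, 113, 117.
n = 19.
Position = ⌈91/100 · 19⌉ = ⌈17.29⌉ = 18.
The value at rank 18 is 113.

113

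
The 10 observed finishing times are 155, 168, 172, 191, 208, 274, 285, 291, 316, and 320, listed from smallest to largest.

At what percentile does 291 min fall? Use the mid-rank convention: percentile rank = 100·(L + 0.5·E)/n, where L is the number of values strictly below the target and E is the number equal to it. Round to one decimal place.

75.0

Count below 291: L = 7; count equal: E = 1; n = 10.
Percentile rank = 100·(7 + 0.5·1)/10 = 100·7.5/10 = 75.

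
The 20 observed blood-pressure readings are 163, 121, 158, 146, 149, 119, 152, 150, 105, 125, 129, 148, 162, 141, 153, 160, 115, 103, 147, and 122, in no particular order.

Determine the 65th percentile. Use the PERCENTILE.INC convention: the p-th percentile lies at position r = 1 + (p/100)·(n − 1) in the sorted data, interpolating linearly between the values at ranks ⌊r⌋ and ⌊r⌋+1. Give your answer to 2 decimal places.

149.35

Sorted: 103, 105, 115, 119, 121, 122, 125, 129, 141, 146, 147, 148, 149, 150, 152, 153, 158, 160, 162, 163.
n = 20.
r = 1 + (65/100)·(20 − 1) = 1 + 12.35 = 13.35.
Rank 13 is 149 and rank 14 is 150.
Interpolate: 149 + 0.35·(150 − 149) = 149 + 0.35·1 = 149.35.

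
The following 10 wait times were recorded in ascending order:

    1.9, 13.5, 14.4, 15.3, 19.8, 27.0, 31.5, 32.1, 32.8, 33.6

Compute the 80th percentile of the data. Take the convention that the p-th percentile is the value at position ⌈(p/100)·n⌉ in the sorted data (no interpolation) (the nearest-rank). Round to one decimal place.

32.1

n = 10.
Position = ⌈80/100 · 10⌉ = ⌈8⌉ = 8.
The value at rank 8 is 32.1.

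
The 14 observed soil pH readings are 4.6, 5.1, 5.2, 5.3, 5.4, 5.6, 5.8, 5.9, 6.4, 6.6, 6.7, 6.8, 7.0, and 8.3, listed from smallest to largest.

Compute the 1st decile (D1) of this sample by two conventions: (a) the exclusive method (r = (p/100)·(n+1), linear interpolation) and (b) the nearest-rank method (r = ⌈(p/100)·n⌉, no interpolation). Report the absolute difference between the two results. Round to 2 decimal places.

n = 14.
(a) r = 1.5; between ranks 1 (4.6) and 2 (5.1): 4.85.
(b) the nearest-rank method: rank 2 → 5.1.
|4.85 − 5.1| = 0.25.

0.25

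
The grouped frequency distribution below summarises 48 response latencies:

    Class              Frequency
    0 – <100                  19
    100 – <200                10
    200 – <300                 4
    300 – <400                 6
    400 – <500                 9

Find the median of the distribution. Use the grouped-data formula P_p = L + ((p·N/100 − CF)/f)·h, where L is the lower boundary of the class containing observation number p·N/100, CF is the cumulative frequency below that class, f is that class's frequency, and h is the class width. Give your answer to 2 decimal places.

N = 48; target position k = 50/100 · 48 = 24.
Cumulative frequencies: 19, 29, 33, 39, 48.
Observation 24 falls in the class 100 – <200.
L = 100, CF = 19, f = 10, h = 100.
P50 = 100 + ((24 − 19)/10)·100 = 100 + 50 = 150.

150.00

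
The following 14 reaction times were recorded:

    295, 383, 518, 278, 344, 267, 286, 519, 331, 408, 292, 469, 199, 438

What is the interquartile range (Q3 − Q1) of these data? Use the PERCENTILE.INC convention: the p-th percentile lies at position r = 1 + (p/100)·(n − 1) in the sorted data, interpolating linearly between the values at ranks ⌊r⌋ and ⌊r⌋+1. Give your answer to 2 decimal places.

Sorted: 199, 267, 278, 286, 292, 295, 331, 344, 383, 408, 438, 469, 518, 519.
n = 14.
P25: r = 4.25; ranks 4–5 are 286, 292; interpolating gives 287.5.
P75: r = 10.75; ranks 10–11 are 408, 438; interpolating gives 430.5.
Difference: 430.5 − 287.5 = 143.

143.00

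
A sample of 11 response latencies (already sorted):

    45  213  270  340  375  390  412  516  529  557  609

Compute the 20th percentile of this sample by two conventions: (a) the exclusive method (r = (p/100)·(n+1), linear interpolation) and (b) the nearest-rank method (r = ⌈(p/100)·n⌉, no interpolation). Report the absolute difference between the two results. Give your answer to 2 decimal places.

34.20

n = 11.
(a) r = 2.4; between ranks 2 (213) and 3 (270): 235.8.
(b) the nearest-rank method: rank 3 → 270.
|235.8 − 270| = 34.2.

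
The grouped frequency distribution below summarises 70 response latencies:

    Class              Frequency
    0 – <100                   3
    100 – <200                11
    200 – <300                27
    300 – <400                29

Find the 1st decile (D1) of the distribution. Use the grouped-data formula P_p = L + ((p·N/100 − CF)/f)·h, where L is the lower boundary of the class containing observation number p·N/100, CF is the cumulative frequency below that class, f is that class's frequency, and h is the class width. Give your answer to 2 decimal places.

N = 70; target position k = 10/100 · 70 = 7.
Cumulative frequencies: 3, 14, 41, 70.
Observation 7 falls in the class 100 – <200.
L = 100, CF = 3, f = 11, h = 100.
P10 = 100 + ((7 − 3)/11)·100 = 100 + 36.3636 = 136.364.

136.36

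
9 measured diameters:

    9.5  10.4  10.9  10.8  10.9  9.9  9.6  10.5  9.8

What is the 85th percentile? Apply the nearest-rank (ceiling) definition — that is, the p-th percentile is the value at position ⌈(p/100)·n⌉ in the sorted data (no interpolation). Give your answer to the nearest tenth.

Sorted: 9.5, 9.6, 9.8, 9.9, 10.4, 10.5, 10.8, 10.9, 10.9.
n = 9.
Position = ⌈85/100 · 9⌉ = ⌈7.65⌉ = 8.
The value at rank 8 is 10.9.

10.9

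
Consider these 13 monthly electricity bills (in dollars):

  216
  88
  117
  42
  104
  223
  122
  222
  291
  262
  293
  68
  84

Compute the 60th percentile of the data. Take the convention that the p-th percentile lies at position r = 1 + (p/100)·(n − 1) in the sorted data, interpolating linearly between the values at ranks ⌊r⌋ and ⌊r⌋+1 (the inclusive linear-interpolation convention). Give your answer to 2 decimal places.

217.20

Sorted: 42, 68, 84, 88, 104, 117, 122, 216, 222, 223, 262, 291, 293.
n = 13.
r = 1 + (60/100)·(13 − 1) = 1 + 7.2 = 8.2.
Rank 8 is 216 and rank 9 is 222.
Interpolate: 216 + 0.2·(222 − 216) = 216 + 0.2·6 = 217.2.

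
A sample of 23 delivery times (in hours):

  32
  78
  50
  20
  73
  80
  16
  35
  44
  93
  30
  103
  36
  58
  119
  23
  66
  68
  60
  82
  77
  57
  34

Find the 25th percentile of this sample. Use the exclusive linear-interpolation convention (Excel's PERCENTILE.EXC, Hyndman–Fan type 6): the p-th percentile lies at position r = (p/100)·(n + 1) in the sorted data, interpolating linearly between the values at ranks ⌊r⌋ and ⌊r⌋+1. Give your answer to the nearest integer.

34

Sorted: 16, 20, 23, 30, 32, 34, 35, 36, 44, 50, 57, 58, 60, 66, 68, 73, 77, 78, 80, 82, 93, 103, 119.
n = 23.
r = (25/100)·(23 + 1) = 6.
r is an integer, so P25 is the value at rank 6: 34.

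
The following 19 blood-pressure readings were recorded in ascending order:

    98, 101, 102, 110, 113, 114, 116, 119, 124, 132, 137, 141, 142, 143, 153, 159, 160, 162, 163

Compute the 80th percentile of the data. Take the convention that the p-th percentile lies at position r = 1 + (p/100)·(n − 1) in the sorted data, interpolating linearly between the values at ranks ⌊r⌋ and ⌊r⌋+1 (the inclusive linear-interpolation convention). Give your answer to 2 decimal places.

n = 19.
r = 1 + (80/100)·(19 − 1) = 1 + 14.4 = 15.4.
Rank 15 is 153 and rank 16 is 159.
Interpolate: 153 + 0.4·(159 − 153) = 153 + 0.4·6 = 155.4.

155.40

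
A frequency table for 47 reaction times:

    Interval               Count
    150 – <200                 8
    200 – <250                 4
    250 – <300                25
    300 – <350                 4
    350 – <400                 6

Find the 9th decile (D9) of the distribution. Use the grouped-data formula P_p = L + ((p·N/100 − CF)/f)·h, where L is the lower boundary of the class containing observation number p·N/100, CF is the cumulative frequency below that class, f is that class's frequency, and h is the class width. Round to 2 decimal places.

N = 47; target position k = 90/100 · 47 = 42.3.
Cumulative frequencies: 8, 12, 37, 41, 47.
Observation 42.3 falls in the class 350 – <400.
L = 350, CF = 41, f = 6, h = 50.
P90 = 350 + ((42.3 − 41)/6)·50 = 350 + 10.8333 = 360.833.

360.83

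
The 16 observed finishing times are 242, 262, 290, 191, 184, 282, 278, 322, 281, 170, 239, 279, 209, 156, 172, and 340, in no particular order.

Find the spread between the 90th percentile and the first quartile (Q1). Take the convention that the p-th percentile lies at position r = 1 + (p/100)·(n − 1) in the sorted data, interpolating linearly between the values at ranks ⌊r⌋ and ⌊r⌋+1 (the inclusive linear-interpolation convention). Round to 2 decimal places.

116.75

Sorted: 156, 170, 172, 184, 191, 209, 239, 242, 262, 278, 279, 281, 282, 290, 322, 340.
n = 16.
P25: r = 4.75; ranks 4–5 are 184, 191; interpolating gives 189.25.
P90: r = 14.5; ranks 14–15 are 290, 322; interpolating gives 306.
Difference: 306 − 189.25 = 116.75.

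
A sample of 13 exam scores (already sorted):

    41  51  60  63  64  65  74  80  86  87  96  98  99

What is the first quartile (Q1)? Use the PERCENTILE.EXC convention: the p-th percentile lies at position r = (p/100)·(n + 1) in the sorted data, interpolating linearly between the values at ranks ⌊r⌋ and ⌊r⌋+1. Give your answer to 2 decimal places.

n = 13.
r = (25/100)·(13 + 1) = 3.5.
Rank 3 is 60 and rank 4 is 63.
Interpolate: 60 + 0.5·(63 − 60) = 60 + 0.5·3 = 61.5.

61.50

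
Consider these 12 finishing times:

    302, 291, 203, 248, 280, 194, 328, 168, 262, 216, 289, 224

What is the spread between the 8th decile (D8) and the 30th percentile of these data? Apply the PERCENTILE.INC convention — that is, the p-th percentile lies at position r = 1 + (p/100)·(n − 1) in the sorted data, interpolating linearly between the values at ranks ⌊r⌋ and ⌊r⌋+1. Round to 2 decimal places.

Sorted: 168, 194, 203, 216, 224, 248, 262, 280, 289, 291, 302, 328.
n = 12.
P30: r = 4.3; ranks 4–5 are 216, 224; interpolating gives 218.4.
P80: r = 9.8; ranks 9–10 are 289, 291; interpolating gives 290.6.
Difference: 290.6 − 218.4 = 72.2.

72.20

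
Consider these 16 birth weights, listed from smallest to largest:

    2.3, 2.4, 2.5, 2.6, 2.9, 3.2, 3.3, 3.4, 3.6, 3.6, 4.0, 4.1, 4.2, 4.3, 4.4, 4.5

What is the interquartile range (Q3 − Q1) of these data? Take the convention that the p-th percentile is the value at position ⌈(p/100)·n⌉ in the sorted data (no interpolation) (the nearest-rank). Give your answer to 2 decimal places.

1.50

n = 16.
P25: rank ⌈25/100·16⌉ = 4 → 2.6.
P75: rank ⌈75/100·16⌉ = 12 → 4.1.
Difference: 4.1 − 2.6 = 1.5.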